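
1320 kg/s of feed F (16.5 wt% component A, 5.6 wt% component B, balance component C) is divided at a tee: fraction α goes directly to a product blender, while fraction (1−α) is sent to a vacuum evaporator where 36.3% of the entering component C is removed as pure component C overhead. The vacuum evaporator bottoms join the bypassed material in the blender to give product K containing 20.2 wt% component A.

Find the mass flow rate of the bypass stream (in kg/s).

All 1320×0.165 = 217.8 kg/s of component A reaches K, so K = 217.8/0.202 = 1078.2 kg/s and vapour = 241.78 kg/s.
The evaporator receives (1−α)·1320 of feed at 0.779 component C and removes 0.363 of that component C:
0.363×0.779×(1−α)×1320 = 241.78
(1−α) = 241.78/373.27 = 0.6477;  α = 0.3523.
Bypass flow = 0.3523×1320 = 464.97 kg/s.

465 kg/s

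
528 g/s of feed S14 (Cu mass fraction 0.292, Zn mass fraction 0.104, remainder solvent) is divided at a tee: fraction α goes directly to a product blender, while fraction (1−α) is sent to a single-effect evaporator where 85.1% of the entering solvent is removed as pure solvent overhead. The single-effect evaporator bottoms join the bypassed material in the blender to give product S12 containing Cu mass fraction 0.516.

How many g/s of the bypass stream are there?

82.07 g/s

All 528×0.292 = 154.18 g/s of Cu reaches S12, so S12 = 154.18/0.516 = 298.79 g/s and vapour = 229.21 g/s.
The evaporator receives (1−α)·528 of feed at 0.604 solvent and removes 0.851 of that solvent:
0.851×0.604×(1−α)×528 = 229.21
(1−α) = 229.21/271.39 = 0.8446;  α = 0.1554.
Bypass flow = 0.1554×528 = 82.071 g/s.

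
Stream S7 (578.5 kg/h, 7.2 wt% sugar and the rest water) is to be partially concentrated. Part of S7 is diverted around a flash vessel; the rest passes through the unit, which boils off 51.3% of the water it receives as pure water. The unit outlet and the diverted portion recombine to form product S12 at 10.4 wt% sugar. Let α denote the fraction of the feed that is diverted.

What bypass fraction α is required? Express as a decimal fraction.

0.354

All 578.5×0.072 = 41.652 kg/h of sugar reaches S12, so S12 = 41.652/0.104 = 400.5 kg/h and vapour = 178 kg/h.
The evaporator receives (1−α)·578.5 of feed at 0.928 water and removes 0.513 of that water:
0.513×0.928×(1−α)×578.5 = 178
(1−α) = 178/275.4 = 0.6463;  α = 0.3537.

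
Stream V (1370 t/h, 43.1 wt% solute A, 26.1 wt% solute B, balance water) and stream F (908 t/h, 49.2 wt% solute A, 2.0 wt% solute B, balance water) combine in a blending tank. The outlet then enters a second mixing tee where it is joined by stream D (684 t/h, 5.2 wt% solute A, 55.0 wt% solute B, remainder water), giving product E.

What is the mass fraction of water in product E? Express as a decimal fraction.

Overall, product flow = 2962 t/h.
water in = 1370×0.308 + 908×0.488 + 684×0.398 = 1137.3 t/h.
water fraction in E = 0.3840.

0.3840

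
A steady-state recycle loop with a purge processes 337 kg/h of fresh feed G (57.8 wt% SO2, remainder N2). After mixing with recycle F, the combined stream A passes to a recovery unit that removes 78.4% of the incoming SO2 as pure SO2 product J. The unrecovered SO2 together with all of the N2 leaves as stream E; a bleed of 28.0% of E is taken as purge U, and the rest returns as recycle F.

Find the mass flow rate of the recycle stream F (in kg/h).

401.6 kg/h

N2 enters only via G and leaves only via the purge: 337×0.422 = 0.280×(N2 in E), and the recovery unit passes all N2, so N2 in A = N2 in E = 507.91 kg/h.
SO2 in A: m_A = 337×0.578 + (1−0.280)·(1−0.784)·m_A, so m_A = 194.79/0.8445 = 230.66 kg/h.
E = (1−0.784)×230.66 + 507.91 = 557.73 kg/h.
Recycle F = (1−0.280)×557.73 = 401.57 kg/h.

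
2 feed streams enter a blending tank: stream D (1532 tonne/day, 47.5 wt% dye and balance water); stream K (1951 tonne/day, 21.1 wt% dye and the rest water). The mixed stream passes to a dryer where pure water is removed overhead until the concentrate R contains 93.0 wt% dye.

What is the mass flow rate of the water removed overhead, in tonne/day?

dye entering = 1532×0.475 + 1951×0.211 = 1139.4 tonne/day.
All dye reports to R, so R = 1139.4/0.930 = 1225.1 tonne/day.
Total feed = 3483 tonne/day; overhead = 3483 − 1225.1 = 2257.9 tonne/day.

2258 tonne/day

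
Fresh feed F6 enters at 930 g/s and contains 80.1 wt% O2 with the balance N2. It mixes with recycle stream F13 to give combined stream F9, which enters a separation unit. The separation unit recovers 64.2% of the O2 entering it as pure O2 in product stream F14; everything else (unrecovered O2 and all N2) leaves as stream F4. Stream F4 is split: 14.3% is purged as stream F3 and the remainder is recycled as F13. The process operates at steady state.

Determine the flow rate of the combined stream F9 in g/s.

2369 g/s

N2 enters only via F6 and leaves only via the purge: 930×0.199 = 0.143×(N2 in F4), and the separation unit passes all N2, so N2 in F9 = N2 in F4 = 1294.2 g/s.
O2 in F9: m_A = 930×0.801 + (1−0.143)·(1−0.642)·m_A, so m_A = 744.93/0.6932 = 1074.6 g/s.
F9 = 1074.6 + 1294.2 = 2368.8 g/s.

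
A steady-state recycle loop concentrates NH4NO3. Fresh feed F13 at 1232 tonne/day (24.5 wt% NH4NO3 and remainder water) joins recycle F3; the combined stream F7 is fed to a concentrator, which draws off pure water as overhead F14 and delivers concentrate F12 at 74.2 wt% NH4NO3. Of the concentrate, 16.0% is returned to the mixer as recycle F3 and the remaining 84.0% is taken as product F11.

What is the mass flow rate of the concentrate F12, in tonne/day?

Overall NH4NO3 balance (none leaves overhead): NH4NO3 in fresh feed = NH4NO3 in product, i.e. 1232×0.245 = (1−0.160)·F12·0.742.
F12 = 301.84/(0.742×0.840) = 484.28 tonne/day.

484.3 tonne/day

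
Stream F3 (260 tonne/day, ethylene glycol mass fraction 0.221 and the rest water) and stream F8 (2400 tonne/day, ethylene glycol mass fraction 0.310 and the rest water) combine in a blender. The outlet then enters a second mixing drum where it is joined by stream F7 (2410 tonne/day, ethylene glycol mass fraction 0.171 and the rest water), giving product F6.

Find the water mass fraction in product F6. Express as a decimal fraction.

0.761

Overall, product flow = 5070 tonne/day.
water in = 260×0.779 + 2400×0.690 + 2410×0.829 = 3856.4 tonne/day.
water fraction in F6 = 0.761.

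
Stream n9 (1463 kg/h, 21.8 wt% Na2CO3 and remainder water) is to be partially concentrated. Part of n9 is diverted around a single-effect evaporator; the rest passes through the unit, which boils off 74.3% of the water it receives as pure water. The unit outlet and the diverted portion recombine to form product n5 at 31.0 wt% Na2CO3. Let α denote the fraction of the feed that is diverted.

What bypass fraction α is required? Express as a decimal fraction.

0.489

All 1463×0.218 = 318.93 kg/h of Na2CO3 reaches n5, so n5 = 318.93/0.310 = 1028.8 kg/h and vapour = 434.18 kg/h.
The evaporator receives (1−α)·1463 of feed at 0.782 water and removes 0.743 of that water:
0.743×0.782×(1−α)×1463 = 434.18
(1−α) = 434.18/850.04 = 0.5108;  α = 0.4892.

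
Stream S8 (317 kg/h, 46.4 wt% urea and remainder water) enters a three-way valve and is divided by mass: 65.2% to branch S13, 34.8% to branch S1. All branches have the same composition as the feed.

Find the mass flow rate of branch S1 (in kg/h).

110.3 kg/h

Branch S1 flow = 0.348×317 = 110.32 kg/h.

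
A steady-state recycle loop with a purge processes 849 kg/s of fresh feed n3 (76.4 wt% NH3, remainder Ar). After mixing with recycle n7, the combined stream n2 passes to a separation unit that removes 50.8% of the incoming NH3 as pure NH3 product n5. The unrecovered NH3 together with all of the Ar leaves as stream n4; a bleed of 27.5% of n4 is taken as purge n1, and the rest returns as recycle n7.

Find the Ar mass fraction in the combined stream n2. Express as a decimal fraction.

0.4195

Ar enters only via n3 and leaves only via the purge: 849×0.236 = 0.275×(Ar in n4), and the separation unit passes all Ar, so Ar in n2 = Ar in n4 = 728.6 kg/s.
NH3 in n2: m_A = 849×0.764 + (1−0.275)·(1−0.508)·m_A, so m_A = 648.64/0.6433 = 1008.3 kg/s.
n2 = 1008.3 + 728.6 = 1736.9 kg/s.
Ar fraction in n2 = 728.6/1736.9 = 0.4195.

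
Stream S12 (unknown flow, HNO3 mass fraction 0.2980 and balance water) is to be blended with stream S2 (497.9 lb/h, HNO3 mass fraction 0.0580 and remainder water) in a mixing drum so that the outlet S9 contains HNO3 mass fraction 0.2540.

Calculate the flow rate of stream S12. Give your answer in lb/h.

Let S12 be the unknown flow. Total out = 497.9 + S12.
HNO3 balance: 28.878 + 0.298·S12 = 0.254·(497.9 + S12)
(0.298 − 0.254)·S12 = 0.254×497.9 − 28.878 = 97.588
S12 = 97.588 / 0.044 = 2217.9 lb/h

2218 lb/h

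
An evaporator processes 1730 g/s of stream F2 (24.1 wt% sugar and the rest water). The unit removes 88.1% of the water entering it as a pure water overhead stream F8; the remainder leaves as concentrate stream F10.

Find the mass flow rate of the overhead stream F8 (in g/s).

water entering = 1730×0.759 = 1313.1 g/s; overhead removed = 0.881×1313.1 = 1156.8 g/s.

1157 g/s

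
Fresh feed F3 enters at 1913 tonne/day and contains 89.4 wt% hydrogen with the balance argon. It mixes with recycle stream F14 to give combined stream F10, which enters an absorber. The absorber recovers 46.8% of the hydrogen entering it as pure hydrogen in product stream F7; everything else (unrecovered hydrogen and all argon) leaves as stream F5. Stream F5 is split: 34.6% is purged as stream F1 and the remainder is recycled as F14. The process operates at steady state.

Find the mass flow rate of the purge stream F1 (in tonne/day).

argon enters only via F3 and leaves only via the purge: 1913×0.106 = 0.346×(argon in F5), and the absorber passes all argon, so argon in F10 = argon in F5 = 586.06 tonne/day.
hydrogen in F10: m_A = 1913×0.894 + (1−0.346)·(1−0.468)·m_A, so m_A = 1710.2/0.6521 = 2622.8 tonne/day.
F5 = (1−0.468)×2622.8 + 586.06 = 1981.4 tonne/day.
Purge F1 = 0.346×1981.4 = 685.55 tonne/day.

685.6 tonne/day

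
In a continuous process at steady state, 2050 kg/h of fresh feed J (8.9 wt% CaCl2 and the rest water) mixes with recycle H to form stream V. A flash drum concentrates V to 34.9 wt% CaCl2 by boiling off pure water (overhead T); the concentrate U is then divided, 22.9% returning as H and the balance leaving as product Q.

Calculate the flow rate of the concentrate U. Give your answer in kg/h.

678.1 kg/h

Overall CaCl2 balance (none leaves overhead): CaCl2 in fresh feed = CaCl2 in product, i.e. 2050×0.089 = (1−0.229)·U·0.349.
U = 182.45/(0.349×0.771) = 678.05 kg/h.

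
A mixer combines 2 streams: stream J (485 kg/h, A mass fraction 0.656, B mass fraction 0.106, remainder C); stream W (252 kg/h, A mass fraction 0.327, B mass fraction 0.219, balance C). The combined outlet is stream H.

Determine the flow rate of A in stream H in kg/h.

400.6 kg/h

A out = A in = 485×0.656 + 252×0.327 = 400.56 kg/h.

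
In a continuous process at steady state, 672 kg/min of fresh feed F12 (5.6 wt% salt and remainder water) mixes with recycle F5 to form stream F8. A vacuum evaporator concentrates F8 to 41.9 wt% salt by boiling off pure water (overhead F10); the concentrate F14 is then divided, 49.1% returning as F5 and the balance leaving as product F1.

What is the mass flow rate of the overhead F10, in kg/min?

582.2 kg/min

Overall salt balance (none leaves overhead): salt in fresh feed = salt in product, i.e. 672×0.056 = (1−0.491)·F14·0.419.
F14 = 37.632/(0.419×0.509) = 176.45 kg/min.
Recycle F5 = 0.491×176.45 = 86.638 kg/min.
Combined feed F8 = 672 + 86.638 = 758.64 kg/min.
Overhead F10 = F8 − F14 = 758.64 − 176.45 = 582.19 kg/min.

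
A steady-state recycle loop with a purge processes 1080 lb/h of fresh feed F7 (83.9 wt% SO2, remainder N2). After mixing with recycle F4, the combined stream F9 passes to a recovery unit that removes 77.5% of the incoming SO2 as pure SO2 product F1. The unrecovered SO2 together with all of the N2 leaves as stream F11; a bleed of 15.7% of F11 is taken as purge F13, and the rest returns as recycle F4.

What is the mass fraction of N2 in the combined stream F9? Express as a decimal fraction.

0.4976

N2 enters only via F7 and leaves only via the purge: 1080×0.161 = 0.157×(N2 in F11), and the recovery unit passes all N2, so N2 in F9 = N2 in F11 = 1107.5 lb/h.
SO2 in F9: m_A = 1080×0.839 + (1−0.157)·(1−0.775)·m_A, so m_A = 906.12/0.8103 = 1118.2 lb/h.
F9 = 1118.2 + 1107.5 = 2225.7 lb/h.
N2 fraction in F9 = 1107.5/2225.7 = 0.4976.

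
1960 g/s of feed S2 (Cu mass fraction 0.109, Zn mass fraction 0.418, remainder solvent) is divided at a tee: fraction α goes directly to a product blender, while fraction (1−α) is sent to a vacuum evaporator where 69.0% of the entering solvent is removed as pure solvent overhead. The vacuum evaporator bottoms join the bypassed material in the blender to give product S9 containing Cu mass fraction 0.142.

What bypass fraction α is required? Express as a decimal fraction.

All 1960×0.109 = 213.64 g/s of Cu reaches S9, so S9 = 213.64/0.142 = 1504.5 g/s and vapour = 455.49 g/s.
The evaporator receives (1−α)·1960 of feed at 0.473 solvent and removes 0.690 of that solvent:
0.690×0.473×(1−α)×1960 = 455.49
(1−α) = 455.49/639.69 = 0.7121;  α = 0.2879.

0.288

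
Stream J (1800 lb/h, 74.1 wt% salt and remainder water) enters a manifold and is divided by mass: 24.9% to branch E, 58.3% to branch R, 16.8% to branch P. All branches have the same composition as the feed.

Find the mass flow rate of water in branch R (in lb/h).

Branch R total = 0.583×1800 = 1049.4 lb/h.
water in R = 0.259×1049.4 = 271.79 lb/h.

271.8 lb/h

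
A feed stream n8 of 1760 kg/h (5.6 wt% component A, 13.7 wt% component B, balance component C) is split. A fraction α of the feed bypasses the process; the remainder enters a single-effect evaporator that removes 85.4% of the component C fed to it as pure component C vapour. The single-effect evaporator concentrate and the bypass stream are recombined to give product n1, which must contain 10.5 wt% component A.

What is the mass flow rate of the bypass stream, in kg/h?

568.2 kg/h

All 1760×0.056 = 98.56 kg/h of component A reaches n1, so n1 = 98.56/0.105 = 938.67 kg/h and vapour = 821.33 kg/h.
The evaporator receives (1−α)·1760 of feed at 0.807 component C and removes 0.854 of that component C:
0.854×0.807×(1−α)×1760 = 821.33
(1−α) = 821.33/1213 = 0.6771;  α = 0.3229.
Bypass flow = 0.3229×1760 = 568.24 kg/h.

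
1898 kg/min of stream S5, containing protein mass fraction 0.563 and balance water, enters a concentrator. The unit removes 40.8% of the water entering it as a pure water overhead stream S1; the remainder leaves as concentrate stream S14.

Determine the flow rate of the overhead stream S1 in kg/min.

338.4 kg/min

water entering = 1898×0.437 = 829.43 kg/min; overhead removed = 0.408×829.43 = 338.41 kg/min.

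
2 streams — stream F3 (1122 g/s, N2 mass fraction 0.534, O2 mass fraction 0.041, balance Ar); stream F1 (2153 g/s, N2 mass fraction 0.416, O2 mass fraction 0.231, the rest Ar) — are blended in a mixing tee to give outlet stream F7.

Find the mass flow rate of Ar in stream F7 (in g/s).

Ar out = Ar in = 1122×0.425 + 2153×0.353 = 1236.9 g/s.

1237 g/s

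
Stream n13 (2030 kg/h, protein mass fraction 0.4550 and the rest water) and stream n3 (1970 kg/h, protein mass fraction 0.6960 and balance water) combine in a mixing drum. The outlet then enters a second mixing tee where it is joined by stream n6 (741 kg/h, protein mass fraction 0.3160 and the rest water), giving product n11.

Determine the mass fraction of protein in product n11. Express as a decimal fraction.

0.5334

Overall, product flow = 4741 kg/h.
protein in = 2030×0.455 + 1970×0.696 + 741×0.316 = 2528.9 kg/h.
protein fraction in n11 = 0.5334.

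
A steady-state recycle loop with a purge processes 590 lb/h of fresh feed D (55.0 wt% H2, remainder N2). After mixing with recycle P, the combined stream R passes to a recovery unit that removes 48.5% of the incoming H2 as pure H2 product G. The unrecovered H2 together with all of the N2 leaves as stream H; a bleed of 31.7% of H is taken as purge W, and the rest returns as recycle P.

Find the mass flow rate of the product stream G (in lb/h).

H2 in R: m_A = 590×0.550 + (1−0.317)·(1−0.485)·m_A, so m_A = 324.5/0.6483 = 500.57 lb/h.
Product G = 0.485×500.57 = 242.78 lb/h.

242.8 lb/h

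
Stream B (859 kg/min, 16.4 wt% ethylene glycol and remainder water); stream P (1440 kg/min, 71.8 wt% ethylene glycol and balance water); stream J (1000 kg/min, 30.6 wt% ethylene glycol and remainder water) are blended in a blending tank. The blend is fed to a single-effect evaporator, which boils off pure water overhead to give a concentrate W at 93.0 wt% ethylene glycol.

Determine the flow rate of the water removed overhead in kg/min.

1707 kg/min

ethylene glycol entering = 859×0.164 + 1440×0.718 + 1000×0.306 = 1480.8 kg/min.
All ethylene glycol reports to W, so W = 1480.8/0.930 = 1592.3 kg/min.
Total feed = 3299 kg/min; overhead = 3299 − 1592.3 = 1706.7 kg/min.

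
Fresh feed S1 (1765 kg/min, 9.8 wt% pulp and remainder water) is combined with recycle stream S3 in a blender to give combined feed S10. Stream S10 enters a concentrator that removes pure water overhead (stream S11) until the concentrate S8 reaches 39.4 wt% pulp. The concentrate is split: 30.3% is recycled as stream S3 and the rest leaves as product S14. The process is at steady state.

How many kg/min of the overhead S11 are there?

Overall pulp balance (none leaves overhead): pulp in fresh feed = pulp in product, i.e. 1765×0.098 = (1−0.303)·S8·0.394.
S8 = 172.97/(0.394×0.697) = 629.86 kg/min.
Recycle S3 = 0.303×629.86 = 190.85 kg/min.
Combined feed S10 = 1765 + 190.85 = 1955.8 kg/min.
Overhead S11 = S10 − S8 = 1955.8 − 629.86 = 1326 kg/min.

1326 kg/min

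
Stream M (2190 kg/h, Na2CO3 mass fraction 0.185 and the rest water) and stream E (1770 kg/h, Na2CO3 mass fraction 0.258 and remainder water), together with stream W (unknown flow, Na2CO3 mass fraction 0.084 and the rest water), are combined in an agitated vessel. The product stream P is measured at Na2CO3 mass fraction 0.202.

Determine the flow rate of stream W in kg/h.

Let W be the unknown flow. Total out = 3960 + W.
Na2CO3 balance: 861.81 + 0.084·W = 0.202·(3960 + W)
(0.084 − 0.202)·W = 0.202×3960 − 861.81 = -61.89
W = -61.89 / -0.118 = 524.49 kg/h

524.5 kg/h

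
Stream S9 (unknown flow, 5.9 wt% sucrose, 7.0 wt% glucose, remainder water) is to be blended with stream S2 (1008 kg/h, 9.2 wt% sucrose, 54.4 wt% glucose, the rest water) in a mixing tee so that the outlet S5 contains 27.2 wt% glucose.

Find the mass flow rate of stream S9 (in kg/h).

1357 kg/h

Let S9 be the unknown flow. Total out = 1008 + S9.
glucose balance: 548.35 + 0.070·S9 = 0.272·(1008 + S9)
(0.070 − 0.272)·S9 = 0.272×1008 − 548.35 = -274.18
S9 = -274.18 / -0.202 = 1357.3 kg/h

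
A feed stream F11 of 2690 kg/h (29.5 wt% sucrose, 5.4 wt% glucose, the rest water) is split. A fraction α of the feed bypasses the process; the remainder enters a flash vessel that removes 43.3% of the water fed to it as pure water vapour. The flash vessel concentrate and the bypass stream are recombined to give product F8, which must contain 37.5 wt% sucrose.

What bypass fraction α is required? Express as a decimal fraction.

All 2690×0.295 = 793.55 kg/h of sucrose reaches F8, so F8 = 793.55/0.375 = 2116.1 kg/h and vapour = 573.87 kg/h.
The evaporator receives (1−α)·2690 of feed at 0.651 water and removes 0.433 of that water:
0.433×0.651×(1−α)×2690 = 573.87
(1−α) = 573.87/758.27 = 0.7568;  α = 0.2432.

0.243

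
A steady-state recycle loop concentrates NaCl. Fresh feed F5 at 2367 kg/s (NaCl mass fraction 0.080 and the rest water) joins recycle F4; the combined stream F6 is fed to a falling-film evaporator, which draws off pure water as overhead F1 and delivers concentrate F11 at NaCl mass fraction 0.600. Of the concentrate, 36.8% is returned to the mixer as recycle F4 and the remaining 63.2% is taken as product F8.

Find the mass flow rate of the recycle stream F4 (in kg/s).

183.8 kg/s

Overall NaCl balance (none leaves overhead): NaCl in fresh feed = NaCl in product, i.e. 2367×0.080 = (1−0.368)·F11·0.600.
F11 = 189.36/(0.600×0.632) = 499.37 kg/s.
Recycle F4 = 0.368×499.37 = 183.77 kg/s.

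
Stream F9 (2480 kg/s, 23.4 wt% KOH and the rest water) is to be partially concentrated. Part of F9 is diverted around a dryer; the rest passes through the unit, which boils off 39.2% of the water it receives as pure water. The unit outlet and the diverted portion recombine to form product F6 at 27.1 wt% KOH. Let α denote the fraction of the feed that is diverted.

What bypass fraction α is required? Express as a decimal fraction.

0.545

All 2480×0.234 = 580.32 kg/s of KOH reaches F6, so F6 = 580.32/0.271 = 2141.4 kg/s and vapour = 338.6 kg/s.
The evaporator receives (1−α)·2480 of feed at 0.766 water and removes 0.392 of that water:
0.392×0.766×(1−α)×2480 = 338.6
(1−α) = 338.6/744.67 = 0.4547;  α = 0.5453.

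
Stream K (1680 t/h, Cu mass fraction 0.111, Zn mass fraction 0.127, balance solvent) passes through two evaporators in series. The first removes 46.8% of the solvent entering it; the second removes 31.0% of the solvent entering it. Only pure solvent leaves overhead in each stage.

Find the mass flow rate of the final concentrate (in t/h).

869.8 t/h

solvent in feed = 1680×0.762 = 1280.2 t/h.
After stage 1: solvent left = (1−0.468)×1280.2 = 681.05; stream total = 1080.9 t/h.
After stage 2: solvent left = (1−0.310)×681.05 = 469.92; final concentrate = 869.76 t/h.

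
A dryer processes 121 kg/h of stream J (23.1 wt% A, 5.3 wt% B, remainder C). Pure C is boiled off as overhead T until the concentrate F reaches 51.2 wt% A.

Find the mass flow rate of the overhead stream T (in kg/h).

A is conserved: 121×0.231 = 27.951 kg/h all reports to the concentrate.
Concentrate = 27.951/(target fraction) = 54.592 kg/h.
Overhead = 121 − 54.592 = 66.408 kg/h.

66.41 kg/h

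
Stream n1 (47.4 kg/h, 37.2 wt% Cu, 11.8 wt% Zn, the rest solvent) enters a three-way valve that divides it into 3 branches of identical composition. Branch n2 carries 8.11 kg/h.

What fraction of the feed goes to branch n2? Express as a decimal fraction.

Fraction to n2 = 8.11/47.4 = 0.1711.

0.171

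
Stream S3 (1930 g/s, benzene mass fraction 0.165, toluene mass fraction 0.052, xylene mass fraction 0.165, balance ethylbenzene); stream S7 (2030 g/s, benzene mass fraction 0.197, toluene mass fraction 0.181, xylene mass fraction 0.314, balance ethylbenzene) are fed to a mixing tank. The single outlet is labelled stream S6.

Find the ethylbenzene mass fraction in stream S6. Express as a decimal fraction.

0.459

Total flow out = 1930 + 2030 = 3960 g/s.
ethylbenzene in = 1930×0.618 + 2030×0.308 = 1818 g/s.
ethylbenzene mass fraction in S6 = 1818/3960 = 0.459.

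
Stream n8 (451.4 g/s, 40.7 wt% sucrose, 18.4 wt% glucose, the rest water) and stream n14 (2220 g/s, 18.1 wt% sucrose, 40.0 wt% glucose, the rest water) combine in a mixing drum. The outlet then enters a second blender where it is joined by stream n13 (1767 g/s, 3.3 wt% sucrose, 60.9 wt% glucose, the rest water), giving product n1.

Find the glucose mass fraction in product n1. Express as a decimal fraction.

Overall, product flow = 4438.4 g/s.
glucose in = 451.4×0.184 + 2220×0.400 + 1767×0.609 = 2047.2 g/s.
glucose fraction in n1 = 0.461.

0.461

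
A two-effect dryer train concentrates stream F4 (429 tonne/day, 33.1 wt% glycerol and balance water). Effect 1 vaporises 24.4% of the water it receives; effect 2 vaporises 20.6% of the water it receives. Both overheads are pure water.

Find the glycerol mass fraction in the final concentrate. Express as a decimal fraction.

0.452

water in feed = 429×0.669 = 287 tonne/day.
After stage 1: water left = (1−0.244)×287 = 216.97; stream total = 358.97 tonne/day.
After stage 2: water left = (1−0.206)×216.97 = 172.28; final concentrate = 314.28 tonne/day.
glycerol fraction = 142/314.28 = 0.452.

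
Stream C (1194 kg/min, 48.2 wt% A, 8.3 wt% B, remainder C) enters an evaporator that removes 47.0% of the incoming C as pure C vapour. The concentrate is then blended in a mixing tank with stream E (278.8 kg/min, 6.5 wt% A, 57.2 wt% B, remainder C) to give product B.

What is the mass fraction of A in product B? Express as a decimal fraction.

0.4831

Vapour removed = 0.470×0.435×1194 = 244.11 kg/min; concentrate = 949.89 kg/min.
A reaching the mixer = 575.51 (from concentrate) + 278.8×0.065 = 593.63 kg/min.
Product flow = 949.89 + 278.8 = 1228.7 kg/min; A fraction = 0.4831.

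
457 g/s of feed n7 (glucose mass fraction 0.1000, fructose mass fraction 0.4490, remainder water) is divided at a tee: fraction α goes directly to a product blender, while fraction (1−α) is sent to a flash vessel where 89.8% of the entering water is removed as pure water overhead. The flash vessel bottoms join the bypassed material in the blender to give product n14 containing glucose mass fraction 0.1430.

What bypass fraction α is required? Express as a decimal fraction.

0.258

All 457×0.100 = 45.7 g/s of glucose reaches n14, so n14 = 45.7/0.143 = 319.58 g/s and vapour = 137.42 g/s.
The evaporator receives (1−α)·457 of feed at 0.451 water and removes 0.898 of that water:
0.898×0.451×(1−α)×457 = 137.42
(1−α) = 137.42/185.08 = 0.7425;  α = 0.2575.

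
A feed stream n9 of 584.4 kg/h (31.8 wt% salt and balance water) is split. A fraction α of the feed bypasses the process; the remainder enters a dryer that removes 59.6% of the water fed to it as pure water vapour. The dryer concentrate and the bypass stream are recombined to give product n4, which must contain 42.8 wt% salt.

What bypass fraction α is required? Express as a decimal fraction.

0.368

All 584.4×0.318 = 185.84 kg/h of salt reaches n4, so n4 = 185.84/0.428 = 434.2 kg/h and vapour = 150.2 kg/h.
The evaporator receives (1−α)·584.4 of feed at 0.682 water and removes 0.596 of that water:
0.596×0.682×(1−α)×584.4 = 150.2
(1−α) = 150.2/237.54 = 0.6323;  α = 0.3677.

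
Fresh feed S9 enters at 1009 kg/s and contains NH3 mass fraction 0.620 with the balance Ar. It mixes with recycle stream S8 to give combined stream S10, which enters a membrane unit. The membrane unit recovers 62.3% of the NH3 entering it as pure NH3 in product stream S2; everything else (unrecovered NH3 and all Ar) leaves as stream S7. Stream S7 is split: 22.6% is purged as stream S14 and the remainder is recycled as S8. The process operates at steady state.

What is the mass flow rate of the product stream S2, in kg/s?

NH3 in S10: m_A = 1009×0.620 + (1−0.226)·(1−0.623)·m_A, so m_A = 625.58/0.7082 = 883.34 kg/s.
Product S2 = 0.623×883.34 = 550.32 kg/s.

550.3 kg/s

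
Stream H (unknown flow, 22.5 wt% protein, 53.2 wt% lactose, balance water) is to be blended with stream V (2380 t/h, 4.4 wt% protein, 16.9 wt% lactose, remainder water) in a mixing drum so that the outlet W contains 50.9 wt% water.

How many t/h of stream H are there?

2487 t/h

Let H be the unknown flow. Total out = 2380 + H.
water balance: 1873.1 + 0.243·H = 0.509·(2380 + H)
(0.243 − 0.509)·H = 0.509×2380 − 1873.1 = -661.64
H = -661.64 / -0.266 = 2487.4 t/h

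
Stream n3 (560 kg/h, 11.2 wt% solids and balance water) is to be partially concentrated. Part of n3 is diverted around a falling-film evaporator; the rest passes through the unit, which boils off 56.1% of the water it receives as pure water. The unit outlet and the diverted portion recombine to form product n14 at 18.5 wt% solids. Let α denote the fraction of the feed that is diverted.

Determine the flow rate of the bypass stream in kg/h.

116.4 kg/h

All 560×0.112 = 62.72 kg/h of solids reaches n14, so n14 = 62.72/0.185 = 339.03 kg/h and vapour = 220.97 kg/h.
The evaporator receives (1−α)·560 of feed at 0.888 water and removes 0.561 of that water:
0.561×0.888×(1−α)×560 = 220.97
(1−α) = 220.97/278.97 = 0.7921;  α = 0.2079.
Bypass flow = 0.2079×560 = 116.43 kg/h.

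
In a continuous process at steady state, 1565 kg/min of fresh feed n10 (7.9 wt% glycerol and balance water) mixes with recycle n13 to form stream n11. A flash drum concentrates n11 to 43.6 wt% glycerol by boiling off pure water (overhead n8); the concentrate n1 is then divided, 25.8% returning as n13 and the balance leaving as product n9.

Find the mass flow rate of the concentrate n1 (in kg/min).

Overall glycerol balance (none leaves overhead): glycerol in fresh feed = glycerol in product, i.e. 1565×0.079 = (1−0.258)·n1·0.436.
n1 = 123.64/(0.436×0.742) = 382.17 kg/min.

382.2 kg/min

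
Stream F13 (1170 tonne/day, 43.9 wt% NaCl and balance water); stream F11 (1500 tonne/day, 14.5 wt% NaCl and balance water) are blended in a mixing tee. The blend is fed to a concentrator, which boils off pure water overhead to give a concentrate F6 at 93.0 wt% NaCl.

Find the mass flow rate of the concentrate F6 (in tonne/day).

NaCl entering = 1170×0.439 + 1500×0.145 = 731.13 tonne/day.
All NaCl reports to F6, so F6 = 731.13/0.930 = 786.16 tonne/day.

786.2 tonne/day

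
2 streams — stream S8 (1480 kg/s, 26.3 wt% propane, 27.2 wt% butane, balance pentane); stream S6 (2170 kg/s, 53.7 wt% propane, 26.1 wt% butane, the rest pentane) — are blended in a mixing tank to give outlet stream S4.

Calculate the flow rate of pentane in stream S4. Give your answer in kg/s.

1127 kg/s

pentane out = pentane in = 1480×0.465 + 2170×0.202 = 1126.5 kg/s.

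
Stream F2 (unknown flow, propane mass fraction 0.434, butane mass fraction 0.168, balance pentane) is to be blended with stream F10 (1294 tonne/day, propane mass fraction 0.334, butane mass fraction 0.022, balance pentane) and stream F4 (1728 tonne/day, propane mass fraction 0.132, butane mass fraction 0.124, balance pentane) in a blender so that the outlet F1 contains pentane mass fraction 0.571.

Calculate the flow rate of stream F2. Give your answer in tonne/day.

2274 tonne/day

Let F2 be the unknown flow. Total out = 3022 + F2.
pentane balance: 2119 + 0.398·F2 = 0.571·(3022 + F2)
(0.398 − 0.571)·F2 = 0.571×3022 − 2119 = -393.41
F2 = -393.41 / -0.173 = 2274 tonne/day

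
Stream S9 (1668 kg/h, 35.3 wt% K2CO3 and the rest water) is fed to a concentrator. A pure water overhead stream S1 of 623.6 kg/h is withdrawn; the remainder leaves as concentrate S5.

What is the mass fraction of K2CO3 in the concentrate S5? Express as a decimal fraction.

0.564

K2CO3 is not removed: 1668×0.353 = 588.8 kg/h of K2CO3 enters S5.
Concentrate = 1668 − 623.6 = 1044.4 kg/h.
Mass fraction = 588.8/1044.4 = 0.564.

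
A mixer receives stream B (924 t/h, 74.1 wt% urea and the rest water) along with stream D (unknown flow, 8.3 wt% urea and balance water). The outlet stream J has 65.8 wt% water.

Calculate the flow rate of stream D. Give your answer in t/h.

1423 t/h

Let D be the unknown flow. Total out = 924 + D.
water balance: 239.32 + 0.917·D = 0.658·(924 + D)
(0.917 − 0.658)·D = 0.658×924 − 239.32 = 368.68
D = 368.68 / 0.259 = 1423.5 t/h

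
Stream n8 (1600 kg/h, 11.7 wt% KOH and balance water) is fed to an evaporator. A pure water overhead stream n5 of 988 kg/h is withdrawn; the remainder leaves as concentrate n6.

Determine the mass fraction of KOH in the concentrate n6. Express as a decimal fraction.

KOH is not removed: 1600×0.117 = 187.2 kg/h of KOH enters n6.
Concentrate = 1600 − 988 = 612 kg/h.
Mass fraction = 187.2/612 = 0.306.

0.306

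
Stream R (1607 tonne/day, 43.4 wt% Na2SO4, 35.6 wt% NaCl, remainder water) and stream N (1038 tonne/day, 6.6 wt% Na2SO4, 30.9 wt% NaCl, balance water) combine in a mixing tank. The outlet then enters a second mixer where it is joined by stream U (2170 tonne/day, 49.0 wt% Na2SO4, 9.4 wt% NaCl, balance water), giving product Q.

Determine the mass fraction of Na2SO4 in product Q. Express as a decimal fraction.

Overall, product flow = 4815 tonne/day.
Na2SO4 in = 1607×0.434 + 1038×0.066 + 2170×0.490 = 1829.2 tonne/day.
Na2SO4 fraction in Q = 0.380.

0.380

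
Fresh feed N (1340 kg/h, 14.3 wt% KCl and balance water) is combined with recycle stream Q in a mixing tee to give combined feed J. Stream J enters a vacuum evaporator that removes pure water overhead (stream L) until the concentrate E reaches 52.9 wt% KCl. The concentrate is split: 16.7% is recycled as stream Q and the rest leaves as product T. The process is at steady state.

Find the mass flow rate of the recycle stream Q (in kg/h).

Overall KCl balance (none leaves overhead): KCl in fresh feed = KCl in product, i.e. 1340×0.143 = (1−0.167)·E·0.529.
E = 191.62/(0.529×0.833) = 434.85 kg/h.
Recycle Q = 0.167×434.85 = 72.62 kg/h.

72.62 kg/h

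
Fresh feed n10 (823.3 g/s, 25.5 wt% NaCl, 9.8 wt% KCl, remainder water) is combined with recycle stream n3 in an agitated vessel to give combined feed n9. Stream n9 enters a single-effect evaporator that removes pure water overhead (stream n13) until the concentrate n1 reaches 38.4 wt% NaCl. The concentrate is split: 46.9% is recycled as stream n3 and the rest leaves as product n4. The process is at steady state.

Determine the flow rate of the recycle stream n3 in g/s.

482.9 g/s

Overall NaCl balance (none leaves overhead): NaCl in fresh feed = NaCl in product, i.e. 823.3×0.255 = (1−0.469)·n1·0.384.
n1 = 209.94/(0.384×0.531) = 1029.6 g/s.
Recycle n3 = 0.469×1029.6 = 482.89 g/s.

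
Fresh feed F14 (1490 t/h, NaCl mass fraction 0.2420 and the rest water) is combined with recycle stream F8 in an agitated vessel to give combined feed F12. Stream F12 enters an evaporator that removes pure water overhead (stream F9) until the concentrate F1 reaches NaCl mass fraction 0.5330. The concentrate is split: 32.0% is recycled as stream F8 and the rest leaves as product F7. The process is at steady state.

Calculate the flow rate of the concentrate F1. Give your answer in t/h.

Overall NaCl balance (none leaves overhead): NaCl in fresh feed = NaCl in product, i.e. 1490×0.242 = (1−0.320)·F1·0.533.
F1 = 360.58/(0.533×0.680) = 994.87 t/h.

994.9 t/h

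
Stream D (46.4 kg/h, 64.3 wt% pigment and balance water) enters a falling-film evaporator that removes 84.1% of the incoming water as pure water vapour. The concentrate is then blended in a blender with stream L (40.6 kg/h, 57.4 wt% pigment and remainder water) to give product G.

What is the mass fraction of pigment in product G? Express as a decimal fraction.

Vapour removed = 0.841×0.357×46.4 = 13.931 kg/h; concentrate = 32.469 kg/h.
pigment reaching the mixer = 29.835 (from concentrate) + 40.6×0.574 = 53.14 kg/h.
Product flow = 32.469 + 40.6 = 73.069 kg/h; pigment fraction = 0.7273.

0.7273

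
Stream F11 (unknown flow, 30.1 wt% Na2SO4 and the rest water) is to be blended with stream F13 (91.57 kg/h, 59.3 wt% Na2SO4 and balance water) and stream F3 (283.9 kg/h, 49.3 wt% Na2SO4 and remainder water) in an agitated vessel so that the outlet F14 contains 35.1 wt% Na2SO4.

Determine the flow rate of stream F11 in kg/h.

1249 kg/h

Let F11 be the unknown flow. Total out = 375.47 + F11.
Na2SO4 balance: 194.26 + 0.301·F11 = 0.351·(375.47 + F11)
(0.301 − 0.351)·F11 = 0.351×375.47 − 194.26 = -62.474
F11 = -62.474 / -0.050 = 1249.5 kg/h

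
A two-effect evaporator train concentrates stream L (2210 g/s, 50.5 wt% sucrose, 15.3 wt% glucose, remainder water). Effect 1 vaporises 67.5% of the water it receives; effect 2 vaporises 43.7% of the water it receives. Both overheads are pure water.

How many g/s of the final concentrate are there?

water in feed = 2210×0.342 = 755.82 g/s.
After stage 1: water left = (1−0.675)×755.82 = 245.64; stream total = 1699.8 g/s.
After stage 2: water left = (1−0.437)×245.64 = 138.3; final concentrate = 1592.5 g/s.

1592 g/s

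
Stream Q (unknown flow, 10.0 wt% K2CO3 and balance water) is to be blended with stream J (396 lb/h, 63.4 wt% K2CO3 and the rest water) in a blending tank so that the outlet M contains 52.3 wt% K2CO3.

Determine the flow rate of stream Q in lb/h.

Let Q be the unknown flow. Total out = 396 + Q.
K2CO3 balance: 251.06 + 0.100·Q = 0.523·(396 + Q)
(0.100 − 0.523)·Q = 0.523×396 − 251.06 = -43.956
Q = -43.956 / -0.423 = 103.91 lb/h

103.9 lb/h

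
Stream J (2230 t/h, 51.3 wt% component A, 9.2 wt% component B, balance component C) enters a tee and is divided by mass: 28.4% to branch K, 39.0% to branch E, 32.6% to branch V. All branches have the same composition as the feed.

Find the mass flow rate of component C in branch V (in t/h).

Branch V total = 0.326×2230 = 726.98 t/h.
component C in V = 0.395×726.98 = 287.16 t/h.

287.2 t/h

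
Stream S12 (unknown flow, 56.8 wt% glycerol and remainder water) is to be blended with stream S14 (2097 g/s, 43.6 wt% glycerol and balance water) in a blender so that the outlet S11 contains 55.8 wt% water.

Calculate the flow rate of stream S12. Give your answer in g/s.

99.86 g/s

Let S12 be the unknown flow. Total out = 2097 + S12.
water balance: 1182.7 + 0.432·S12 = 0.558·(2097 + S12)
(0.432 − 0.558)·S12 = 0.558×2097 − 1182.7 = -12.582
S12 = -12.582 / -0.126 = 99.857 g/s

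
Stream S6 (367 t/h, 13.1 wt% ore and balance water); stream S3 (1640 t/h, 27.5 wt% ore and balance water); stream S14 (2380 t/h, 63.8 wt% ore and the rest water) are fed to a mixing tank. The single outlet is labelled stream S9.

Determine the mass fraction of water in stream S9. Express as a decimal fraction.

Total flow out = 367 + 1640 + 2380 = 4387 t/h.
water in = 367×0.869 + 1640×0.725 + 2380×0.362 = 2369.5 t/h.
water mass fraction in S9 = 2369.5/4387 = 0.5401.

0.5401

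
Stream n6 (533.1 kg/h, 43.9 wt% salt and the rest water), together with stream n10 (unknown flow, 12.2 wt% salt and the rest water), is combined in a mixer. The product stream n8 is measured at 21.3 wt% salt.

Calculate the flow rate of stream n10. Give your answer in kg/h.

Let n10 be the unknown flow. Total out = 533.1 + n10.
salt balance: 234.03 + 0.122·n10 = 0.213·(533.1 + n10)
(0.122 − 0.213)·n10 = 0.213×533.1 − 234.03 = -120.48
n10 = -120.48 / -0.091 = 1324 kg/h

1324 kg/h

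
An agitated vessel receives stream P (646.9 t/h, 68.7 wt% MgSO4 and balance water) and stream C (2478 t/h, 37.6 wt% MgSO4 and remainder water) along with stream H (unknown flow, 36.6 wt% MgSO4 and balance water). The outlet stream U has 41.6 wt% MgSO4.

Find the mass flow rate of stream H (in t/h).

1524 t/h

Let H be the unknown flow. Total out = 3124.9 + H.
MgSO4 balance: 1376.1 + 0.366·H = 0.416·(3124.9 + H)
(0.366 − 0.416)·H = 0.416×3124.9 − 1376.1 = -76.19
H = -76.19 / -0.050 = 1523.8 t/h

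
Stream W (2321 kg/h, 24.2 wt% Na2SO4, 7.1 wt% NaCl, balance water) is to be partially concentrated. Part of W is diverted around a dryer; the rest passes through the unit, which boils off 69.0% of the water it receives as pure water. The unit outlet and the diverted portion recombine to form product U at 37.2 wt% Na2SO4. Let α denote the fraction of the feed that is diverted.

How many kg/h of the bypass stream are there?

609.9 kg/h

All 2321×0.242 = 561.68 kg/h of Na2SO4 reaches U, so U = 561.68/0.372 = 1509.9 kg/h and vapour = 811.1 kg/h.
The evaporator receives (1−α)·2321 of feed at 0.687 water and removes 0.690 of that water:
0.690×0.687×(1−α)×2321 = 811.1
(1−α) = 811.1/1100.2 = 0.7372;  α = 0.2628.
Bypass flow = 0.2628×2321 = 609.92 kg/h.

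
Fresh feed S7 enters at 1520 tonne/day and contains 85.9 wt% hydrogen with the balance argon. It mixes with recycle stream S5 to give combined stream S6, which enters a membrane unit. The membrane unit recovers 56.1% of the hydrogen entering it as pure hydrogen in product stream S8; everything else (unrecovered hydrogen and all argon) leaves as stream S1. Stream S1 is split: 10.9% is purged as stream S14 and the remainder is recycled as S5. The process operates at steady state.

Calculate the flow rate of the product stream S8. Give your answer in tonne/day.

hydrogen in S6: m_A = 1520×0.859 + (1−0.109)·(1−0.561)·m_A, so m_A = 1305.7/0.6089 = 2144.5 tonne/day.
Product S8 = 0.561×2144.5 = 1203.1 tonne/day.

1203 tonne/day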